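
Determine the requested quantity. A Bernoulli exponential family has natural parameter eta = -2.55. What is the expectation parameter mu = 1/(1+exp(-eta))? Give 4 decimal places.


Dual coordinate (expectation parameter) for Bernoulli:
mu = 1/(1+exp(-eta)).
eta = -2.55.
exp(-eta) = exp(2.55) = 12.807104.
mu = 1/(1+12.807104) = 0.0724

0.0724


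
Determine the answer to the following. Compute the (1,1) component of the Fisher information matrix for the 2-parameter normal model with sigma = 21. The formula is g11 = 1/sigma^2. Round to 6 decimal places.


For the 2-parameter normal family, the Fisher metric has:
  g11 = 1/sigma^2, g22 = 2/sigma^2.
sigma = 21, sigma^2 = 441.
g11 = 0.002268

0.002268


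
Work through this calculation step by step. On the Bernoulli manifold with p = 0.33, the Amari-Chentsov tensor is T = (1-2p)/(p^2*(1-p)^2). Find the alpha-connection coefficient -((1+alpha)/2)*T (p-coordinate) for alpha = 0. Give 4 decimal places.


Skewness (Amari-Chentsov) tensor: T = (1-2p)/(p^2*(1-p)^2).
p = 0.33, 1-2p = 0.34, p^2 = 0.1089, (1-p)^2 = 0.4489.
T = 0.34/(0.1089 * 0.4489) = 6.955069.
In the p-coordinate, Gamma^(alpha) = Gamma^(0) - (alpha/2)*T with Gamma^(0) = (1/2)*g'(p) = -T/2,
so Gamma^(alpha) = -((1+alpha)/2)*T.
alpha = 0, -(1+alpha)/2 = -0.5.
Gamma = -0.5 * 6.955069 = -3.4775

-3.4775


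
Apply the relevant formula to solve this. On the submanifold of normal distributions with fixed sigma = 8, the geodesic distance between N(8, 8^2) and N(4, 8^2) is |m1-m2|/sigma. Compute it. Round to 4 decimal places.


On the fixed-variance normal subfamily, geodesic distance = |m1-m2|/sigma.
|8 - 4| = 4.
sigma = 8.
d = 4/8 = 0.5000

0.5000


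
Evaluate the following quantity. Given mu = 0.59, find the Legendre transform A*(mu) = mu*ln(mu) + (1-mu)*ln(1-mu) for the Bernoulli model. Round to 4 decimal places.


Legendre transform for Bernoulli:
A*(mu) = mu*log(mu) + (1-mu)*log(1-mu).
mu = 0.59, 1-mu = 0.41.
mu*log(mu) = 0.59*log(0.59) = -0.311303.
(1-mu)*log(1-mu) = 0.41*log(0.41) = -0.365555.
A* = -0.311303 + -0.365555 = -0.6769

-0.6769


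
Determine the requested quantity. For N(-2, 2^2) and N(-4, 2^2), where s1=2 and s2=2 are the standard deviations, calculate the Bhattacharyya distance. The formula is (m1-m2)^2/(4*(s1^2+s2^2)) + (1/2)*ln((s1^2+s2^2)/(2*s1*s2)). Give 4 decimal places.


Bhattacharyya distance between two Gaussians:
DB = (m1-m2)^2/(4*(s1^2+s2^2)) + (1/2)*ln((s1^2+s2^2)/(2*s1*s2)).
(m1-m2)^2 = (2)^2 = 4.
s1^2+s2^2 = 4 + 4 = 8.
term1 = 4/32 = 0.125.
term2 = 0.5*ln(8/8.0) = 0.0.
DB = 0.125 + 0.0 = 0.1250

0.1250


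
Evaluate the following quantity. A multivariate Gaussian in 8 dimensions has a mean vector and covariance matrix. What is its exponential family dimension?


Exponential family dimension calculation:
For 8-dim MVN: mean has 8 params, covariance has 8*9/2 = 36 unique entries.
Total dim = 8 + 36 = 44.

44


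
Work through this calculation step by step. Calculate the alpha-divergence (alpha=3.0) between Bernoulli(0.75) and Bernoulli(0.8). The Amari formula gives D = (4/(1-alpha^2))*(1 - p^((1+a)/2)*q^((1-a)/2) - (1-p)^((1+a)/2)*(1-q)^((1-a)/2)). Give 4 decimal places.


Amari alpha-divergence:
D = (4/(1-alpha^2))*(1 - p^((1+a)/2)*q^((1-a)/2) - (1-p)^((1+a)/2)*(1-q)^((1-a)/2)).
alpha = 3.0, p = 0.75, q = 0.8.
e1 = (1+alpha)/2 = 2.0, e2 = (1-alpha)/2 = -1.0.
t1 = p^e1 * q^e2 = 0.75^2.0 * 0.8^-1.0 = 0.703125.
t2 = (1-p)^e1 * (1-q)^e2 = 0.25^2.0 * 0.2^-1.0 = 0.3125.
4/(1-alpha^2) = -0.5.
D = -0.5*(1 - 0.703125 - 0.3125) = 0.0078

0.0078


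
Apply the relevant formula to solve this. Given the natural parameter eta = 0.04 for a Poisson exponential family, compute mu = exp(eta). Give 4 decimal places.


Expectation parameter for Poisson exponential family:
mu = exp(eta).
eta = 0.04.
mu = exp(0.04) = 1.0408

1.0408


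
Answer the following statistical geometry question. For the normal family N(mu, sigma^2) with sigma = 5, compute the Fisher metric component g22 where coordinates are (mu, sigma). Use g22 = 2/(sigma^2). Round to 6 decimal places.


For the 2-parameter normal family, the Fisher metric has:
  g11 = 1/sigma^2, g22 = 2/sigma^2.
sigma = 5, sigma^2 = 25.
g22 = 0.080000

0.080000


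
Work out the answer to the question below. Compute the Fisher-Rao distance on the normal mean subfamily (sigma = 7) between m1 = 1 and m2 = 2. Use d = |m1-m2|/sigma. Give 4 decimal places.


On the fixed-variance normal subfamily, geodesic distance = |m1-m2|/sigma.
|1 - 2| = 1.
sigma = 7.
d = 1/7 = 0.1429

0.1429


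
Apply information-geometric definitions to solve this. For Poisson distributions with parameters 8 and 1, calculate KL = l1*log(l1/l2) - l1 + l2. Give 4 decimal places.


KL divergence for Poisson:
KL = l1*log(l1/l2) - l1 + l2.
l1 = 8, l2 = 1.
log(8/1) = 2.079442.
l1*log(l1/l2) = 8 * 2.079442 = 16.635532.
KL = 16.635532 - 8 + 1 = 9.6355

9.6355


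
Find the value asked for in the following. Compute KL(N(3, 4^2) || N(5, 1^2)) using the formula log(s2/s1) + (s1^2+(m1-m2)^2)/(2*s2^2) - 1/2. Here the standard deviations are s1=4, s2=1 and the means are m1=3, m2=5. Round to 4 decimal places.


KL divergence between normal distributions:
KL = log(s2/s1) + (s1^2 + (m1-m2)^2)/(2*s2^2) - 1/2.
log(1/4) = -1.386294.
(4^2 + (3-5)^2)/(2*1^2) = (16 + 4)/2 = 10.0.
KL = -1.386294 + 10.0 - 0.5 = 8.1137

8.1137


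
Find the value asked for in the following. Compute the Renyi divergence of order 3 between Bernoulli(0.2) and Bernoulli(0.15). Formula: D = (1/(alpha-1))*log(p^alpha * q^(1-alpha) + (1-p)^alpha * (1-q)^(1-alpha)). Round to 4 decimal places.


Renyi divergence of order alpha between Bernoulli distributions:
D = (1/(alpha-1))*log(p^alpha * q^(1-alpha) + (1-p)^alpha * (1-q)^(1-alpha)).
alpha = 3, p = 0.2, q = 0.15.
p^alpha * q^(1-alpha) = 0.2^3 * 0.15^-2 = 0.355556.
(1-p)^alpha * (1-q)^(1-alpha) = 0.8^3 * 0.85^-2 = 0.708651.
sum = 0.355556 + 0.708651 = 1.064206.
D = (1/2)*log(1.064206) = 0.0311

0.0311


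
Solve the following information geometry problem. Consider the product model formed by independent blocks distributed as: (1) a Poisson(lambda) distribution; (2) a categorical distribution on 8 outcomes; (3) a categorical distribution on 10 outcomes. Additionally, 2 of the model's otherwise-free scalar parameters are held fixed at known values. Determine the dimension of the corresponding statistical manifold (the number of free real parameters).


The dimension of a statistical manifold equals the number of free
(independent) real parameters of the model. For a product of independent
blocks the parameter counts add.
- Poisson (lambda): 1.
- categorical on 8 outcomes (probabilities sum to 1): 8-1 = 7.
- categorical on 10 outcomes (probabilities sum to 1): 10-1 = 9.
Total = 1 + 7 + 9 = 17.
2 parameter(s) fixed at known values: 17 - 2 = 15.
Dimension = 15

15


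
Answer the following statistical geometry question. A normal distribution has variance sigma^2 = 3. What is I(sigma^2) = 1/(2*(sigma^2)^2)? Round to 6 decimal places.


Fisher information for variance: I(sigma^2) = 1/(2*sigma^4).
sigma^2 = 3, so sigma^4 = 9.
I = 1/(2*9) = 1/18 = 0.055556

0.055556


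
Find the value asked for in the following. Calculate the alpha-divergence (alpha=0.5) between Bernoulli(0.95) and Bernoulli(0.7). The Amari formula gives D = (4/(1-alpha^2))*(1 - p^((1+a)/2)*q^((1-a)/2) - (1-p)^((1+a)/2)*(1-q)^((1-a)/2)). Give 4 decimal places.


Amari alpha-divergence:
D = (4/(1-alpha^2))*(1 - p^((1+a)/2)*q^((1-a)/2) - (1-p)^((1+a)/2)*(1-q)^((1-a)/2)).
alpha = 0.5, p = 0.95, q = 0.7.
e1 = (1+alpha)/2 = 0.75, e2 = (1-alpha)/2 = 0.25.
t1 = p^e1 * q^e2 = 0.95^0.75 * 0.7^0.25 = 0.880171.
t2 = (1-p)^e1 * (1-q)^e2 = 0.05^0.75 * 0.3^0.25 = 0.078254.
4/(1-alpha^2) = 5.333333.
D = 5.333333*(1 - 0.880171 - 0.078254) = 0.2217

0.2217


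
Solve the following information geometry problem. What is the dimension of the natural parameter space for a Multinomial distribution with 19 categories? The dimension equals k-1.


Exponential family dimension calculation:
For Multinomial with k=19 categories, dim = k-1 = 18.

18


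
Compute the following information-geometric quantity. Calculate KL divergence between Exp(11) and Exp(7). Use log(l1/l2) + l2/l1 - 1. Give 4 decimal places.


KL divergence for exponential family:
KL = log(l1/l2) + l2/l1 - 1.
log(11/7) = 0.451985.
7/11 = 0.636364.
KL = 0.451985 + 0.636364 - 1 = 0.0883

0.0883


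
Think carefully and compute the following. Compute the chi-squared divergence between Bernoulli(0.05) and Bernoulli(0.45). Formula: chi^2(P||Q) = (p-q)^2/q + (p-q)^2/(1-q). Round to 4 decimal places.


Chi-squared divergence between Bernoulli distributions:
chi^2 = (p-q)^2/q + (p-q)^2/(1-q).
p = 0.05, q = 0.45, p-q = -0.4.
(p-q)^2 = 0.16.
term1 = 0.16/0.45 = 0.355556.
term2 = 0.16/0.55 = 0.290909.
chi^2 = 0.355556 + 0.290909 = 0.6465

0.6465


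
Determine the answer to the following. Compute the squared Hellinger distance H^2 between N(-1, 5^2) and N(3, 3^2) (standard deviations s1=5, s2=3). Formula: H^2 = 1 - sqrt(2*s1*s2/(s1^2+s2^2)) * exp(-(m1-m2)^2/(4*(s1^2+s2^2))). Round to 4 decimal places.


Squared Hellinger distance for Gaussians:
H^2 = 1 - sqrt(2*s1*s2/(s1^2+s2^2)) * exp(-(m1-m2)^2/(4*(s1^2+s2^2))).
s1^2 = 25, s2^2 = 9, s1^2+s2^2 = 34.
sqrt(2*5*3/(34)) = 0.939336.
(m1-m2)^2 = (-4)^2 = 16.
exp(-16/(4*34)) = exp(-0.117647) = 0.88901.
H^2 = 1 - 0.939336*0.88901 = 0.1649

0.1649


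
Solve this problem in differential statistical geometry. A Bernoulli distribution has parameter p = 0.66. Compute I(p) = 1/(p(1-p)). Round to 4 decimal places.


For Bernoulli(p), Fisher information is I(p) = 1/(p*(1-p)).
p = 0.66, 1-p = 0.34.
p*(1-p) = 0.2244.
I(p) = 1/0.2244 = 4.4563

4.4563


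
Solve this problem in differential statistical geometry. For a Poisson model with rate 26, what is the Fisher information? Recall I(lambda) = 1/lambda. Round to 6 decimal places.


Fisher information for Poisson: I(lambda) = 1/lambda.
lambda = 26.
I(lambda) = 1/26 = 0.038462

0.038462


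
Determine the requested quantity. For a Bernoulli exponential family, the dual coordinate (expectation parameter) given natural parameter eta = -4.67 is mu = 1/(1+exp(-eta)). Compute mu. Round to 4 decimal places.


Dual coordinate (expectation parameter) for Bernoulli:
mu = 1/(1+exp(-eta)).
eta = -4.67.
exp(-eta) = exp(4.67) = 106.697742.
mu = 1/(1+106.697742) = 0.0093

0.0093


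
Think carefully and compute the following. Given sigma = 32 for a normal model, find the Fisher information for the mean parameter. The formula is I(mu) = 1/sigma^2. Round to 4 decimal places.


The Fisher information for the mean of a normal distribution is I(mu) = 1/sigma^2.
sigma = 32, so sigma^2 = 1024.
I(mu) = 1/1024 = 0.0010

0.0010


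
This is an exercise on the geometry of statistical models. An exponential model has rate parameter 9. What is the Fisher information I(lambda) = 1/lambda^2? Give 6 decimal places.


Fisher information for exponential: I(lambda) = 1/lambda^2.
lambda = 9, lambda^2 = 81.
I = 1/81 = 0.012346

0.012346


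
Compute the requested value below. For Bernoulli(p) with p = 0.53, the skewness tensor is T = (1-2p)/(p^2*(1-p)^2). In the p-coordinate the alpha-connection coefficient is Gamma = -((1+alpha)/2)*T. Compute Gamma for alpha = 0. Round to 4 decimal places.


Skewness (Amari-Chentsov) tensor: T = (1-2p)/(p^2*(1-p)^2).
p = 0.53, 1-2p = -0.06, p^2 = 0.2809, (1-p)^2 = 0.2209.
T = -0.06/(0.2809 * 0.2209) = -0.96695.
In the p-coordinate, Gamma^(alpha) = Gamma^(0) - (alpha/2)*T with Gamma^(0) = (1/2)*g'(p) = -T/2,
so Gamma^(alpha) = -((1+alpha)/2)*T.
alpha = 0, -(1+alpha)/2 = -0.5.
Gamma = -0.5 * -0.96695 = 0.4835

0.4835


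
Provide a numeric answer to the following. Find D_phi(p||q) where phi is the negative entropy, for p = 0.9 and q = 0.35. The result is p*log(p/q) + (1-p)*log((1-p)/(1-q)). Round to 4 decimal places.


Bregman divergence with negative entropy generator:
D = p*log(p/q) + (1-p)*log((1-p)/(1-q)).
p = 0.9, q = 0.35.
p*log(p/q) = 0.9*log(0.9/0.35) = 0.850015.
(1-p)*log((1-p)/(1-q)) = 0.1*log(0.1/0.65) = -0.18718.
D = 0.850015 + -0.18718 = 0.6628

0.6628


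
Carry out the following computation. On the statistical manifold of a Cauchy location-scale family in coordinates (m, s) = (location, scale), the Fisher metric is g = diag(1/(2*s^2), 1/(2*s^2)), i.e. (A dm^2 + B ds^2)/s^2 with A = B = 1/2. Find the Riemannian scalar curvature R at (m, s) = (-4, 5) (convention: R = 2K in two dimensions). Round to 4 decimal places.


The metric has the form g = (A dm^2 + B ds^2)/s^2 with A = 1/2, B = 1/2.
Substitute u = sqrt(A/B)*m: g = B*(du^2 + ds^2)/s^2, i.e. B times the
Poincare upper half-plane metric, which has constant Gaussian curvature -1.
Scaling a 2D metric by a constant c divides the Gaussian curvature by c,
so K = -1/B = -1/(1/2) = -2.0000 everywhere (the point (m, s) = (-4, 5) is irrelevant:
the curvature is constant).
Scalar curvature in dimension 2: R = 2K = -2/(1/2) = -4.0000.

-4.0000


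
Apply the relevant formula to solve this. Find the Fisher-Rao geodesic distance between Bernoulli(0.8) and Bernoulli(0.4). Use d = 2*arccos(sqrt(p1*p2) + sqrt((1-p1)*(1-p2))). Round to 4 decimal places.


Geodesic distance on Bernoulli manifold:
d(p1,p2) = 2*arccos(sqrt(p1*p2) + sqrt((1-p1)*(1-p2))).
sqrt(p1*p2) = sqrt(0.8*0.4) = 0.565685.
sqrt((1-p1)*(1-p2)) = sqrt(0.2*0.6) = 0.34641.
arg = 0.565685 + 0.34641 = 0.912096.
d = 2*arccos(0.912096) = 0.8449

0.8449


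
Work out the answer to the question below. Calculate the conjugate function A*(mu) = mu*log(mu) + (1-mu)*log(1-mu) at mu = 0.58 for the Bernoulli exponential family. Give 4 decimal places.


Legendre transform for Bernoulli:
A*(mu) = mu*log(mu) + (1-mu)*log(1-mu).
mu = 0.58, 1-mu = 0.42.
mu*log(mu) = 0.58*log(0.58) = -0.315942.
(1-mu)*log(1-mu) = 0.42*log(0.42) = -0.36435.
A* = -0.315942 + -0.36435 = -0.6803

-0.6803


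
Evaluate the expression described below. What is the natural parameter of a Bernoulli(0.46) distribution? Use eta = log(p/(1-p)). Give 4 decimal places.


Natural parameter for Bernoulli: eta = log(p/(1-p)).
p = 0.46, 1-p = 0.54.
p/(1-p) = 0.851852.
eta = log(0.851852) = -0.1603

-0.1603


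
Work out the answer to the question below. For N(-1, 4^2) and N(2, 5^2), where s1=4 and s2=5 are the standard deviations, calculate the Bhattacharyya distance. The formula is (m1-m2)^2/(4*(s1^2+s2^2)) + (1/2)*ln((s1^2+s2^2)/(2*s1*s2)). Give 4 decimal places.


Bhattacharyya distance between two Gaussians:
DB = (m1-m2)^2/(4*(s1^2+s2^2)) + (1/2)*ln((s1^2+s2^2)/(2*s1*s2)).
(m1-m2)^2 = (-3)^2 = 9.
s1^2+s2^2 = 16 + 25 = 41.
term1 = 9/164 = 0.054878.
term2 = 0.5*ln(41/40.0) = 0.012346.
DB = 0.054878 + 0.012346 = 0.0672

0.0672


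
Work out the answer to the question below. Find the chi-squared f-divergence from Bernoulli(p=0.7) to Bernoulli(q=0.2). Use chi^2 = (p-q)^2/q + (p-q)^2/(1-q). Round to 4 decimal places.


Chi-squared divergence between Bernoulli distributions:
chi^2 = (p-q)^2/q + (p-q)^2/(1-q).
p = 0.7, q = 0.2, p-q = 0.5.
(p-q)^2 = 0.25.
term1 = 0.25/0.2 = 1.25.
term2 = 0.25/0.8 = 0.3125.
chi^2 = 1.25 + 0.3125 = 1.5625

1.5625


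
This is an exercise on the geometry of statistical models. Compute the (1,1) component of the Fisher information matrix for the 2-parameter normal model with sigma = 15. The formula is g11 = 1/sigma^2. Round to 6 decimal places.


For the 2-parameter normal family, the Fisher metric has:
  g11 = 1/sigma^2, g22 = 2/sigma^2.
sigma = 15, sigma^2 = 225.
g11 = 0.004444

0.004444


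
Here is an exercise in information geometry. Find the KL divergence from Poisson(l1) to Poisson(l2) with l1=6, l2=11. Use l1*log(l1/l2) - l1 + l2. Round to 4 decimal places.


KL divergence for Poisson:
KL = l1*log(l1/l2) - l1 + l2.
l1 = 6, l2 = 11.
log(6/11) = -0.606136.
l1*log(l1/l2) = 6 * -0.606136 = -3.636815.
KL = -3.636815 - 6 + 11 = 1.3632

1.3632


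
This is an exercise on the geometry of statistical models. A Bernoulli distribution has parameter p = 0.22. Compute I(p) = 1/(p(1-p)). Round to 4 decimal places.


For Bernoulli(p), Fisher information is I(p) = 1/(p*(1-p)).
p = 0.22, 1-p = 0.78.
p*(1-p) = 0.1716.
I(p) = 1/0.1716 = 5.8275

5.8275


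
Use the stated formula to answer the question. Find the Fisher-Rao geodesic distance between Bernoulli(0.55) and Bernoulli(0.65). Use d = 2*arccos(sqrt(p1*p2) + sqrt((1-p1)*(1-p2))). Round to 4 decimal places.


Geodesic distance on Bernoulli manifold:
d(p1,p2) = 2*arccos(sqrt(p1*p2) + sqrt((1-p1)*(1-p2))).
sqrt(p1*p2) = sqrt(0.55*0.65) = 0.597913.
sqrt((1-p1)*(1-p2)) = sqrt(0.45*0.35) = 0.396863.
arg = 0.597913 + 0.396863 = 0.994776.
d = 2*arccos(0.994776) = 0.2045

0.2045


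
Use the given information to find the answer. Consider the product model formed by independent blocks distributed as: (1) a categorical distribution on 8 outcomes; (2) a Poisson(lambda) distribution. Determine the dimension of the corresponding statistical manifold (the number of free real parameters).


The dimension of a statistical manifold equals the number of free
(independent) real parameters of the model. For a product of independent
blocks the parameter counts add.
- categorical on 8 outcomes (probabilities sum to 1): 8-1 = 7.
- Poisson (lambda): 1.
Total = 7 + 1 = 8.
Dimension = 8

8


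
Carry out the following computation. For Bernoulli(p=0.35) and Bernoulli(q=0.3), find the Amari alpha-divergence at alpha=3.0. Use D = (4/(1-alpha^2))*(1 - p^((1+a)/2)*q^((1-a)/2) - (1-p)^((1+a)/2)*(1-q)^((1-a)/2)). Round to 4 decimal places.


Amari alpha-divergence:
D = (4/(1-alpha^2))*(1 - p^((1+a)/2)*q^((1-a)/2) - (1-p)^((1+a)/2)*(1-q)^((1-a)/2)).
alpha = 3.0, p = 0.35, q = 0.3.
e1 = (1+alpha)/2 = 2.0, e2 = (1-alpha)/2 = -1.0.
t1 = p^e1 * q^e2 = 0.35^2.0 * 0.3^-1.0 = 0.408333.
t2 = (1-p)^e1 * (1-q)^e2 = 0.65^2.0 * 0.7^-1.0 = 0.603571.
4/(1-alpha^2) = -0.5.
D = -0.5*(1 - 0.408333 - 0.603571) = 0.0060

0.0060


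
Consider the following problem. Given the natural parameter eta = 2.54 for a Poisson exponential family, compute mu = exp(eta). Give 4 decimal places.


Expectation parameter for Poisson exponential family:
mu = exp(eta).
eta = 2.54.
mu = exp(2.54) = 12.6797

12.6797


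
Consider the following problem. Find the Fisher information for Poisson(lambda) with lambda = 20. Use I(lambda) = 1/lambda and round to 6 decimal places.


Fisher information for Poisson: I(lambda) = 1/lambda.
lambda = 20.
I(lambda) = 1/20 = 0.050000

0.050000


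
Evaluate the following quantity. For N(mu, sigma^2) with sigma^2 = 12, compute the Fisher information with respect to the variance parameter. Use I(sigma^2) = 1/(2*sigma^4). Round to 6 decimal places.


Fisher information for variance: I(sigma^2) = 1/(2*sigma^4).
sigma^2 = 12, so sigma^4 = 144.
I = 1/(2*144) = 1/288 = 0.003472

0.003472


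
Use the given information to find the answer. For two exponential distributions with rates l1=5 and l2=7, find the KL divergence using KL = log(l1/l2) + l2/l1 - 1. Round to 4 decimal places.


KL divergence for exponential family:
KL = log(l1/l2) + l2/l1 - 1.
log(5/7) = -0.336472.
7/5 = 1.4.
KL = -0.336472 + 1.4 - 1 = 0.0635

0.0635


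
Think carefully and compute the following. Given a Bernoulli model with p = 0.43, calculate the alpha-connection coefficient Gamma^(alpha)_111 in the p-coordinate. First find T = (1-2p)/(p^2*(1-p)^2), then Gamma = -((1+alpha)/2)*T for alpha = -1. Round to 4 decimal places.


Skewness (Amari-Chentsov) tensor: T = (1-2p)/(p^2*(1-p)^2).
p = 0.43, 1-2p = 0.14, p^2 = 0.1849, (1-p)^2 = 0.3249.
T = 0.14/(0.1849 * 0.3249) = 2.330459.
In the p-coordinate, Gamma^(alpha) = Gamma^(0) - (alpha/2)*T with Gamma^(0) = (1/2)*g'(p) = -T/2,
so Gamma^(alpha) = -((1+alpha)/2)*T.
alpha = -1, -(1+alpha)/2 = 0.0.
Gamma = 0.0 * 2.330459 = 0.0000

0.0000


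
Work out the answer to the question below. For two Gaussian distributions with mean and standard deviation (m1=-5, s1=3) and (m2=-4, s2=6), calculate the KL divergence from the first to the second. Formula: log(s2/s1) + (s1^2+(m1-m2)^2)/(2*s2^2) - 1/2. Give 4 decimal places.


KL divergence between normal distributions:
KL = log(s2/s1) + (s1^2 + (m1-m2)^2)/(2*s2^2) - 1/2.
log(6/3) = 0.693147.
(3^2 + (-5--4)^2)/(2*6^2) = (9 + 1)/72 = 0.138889.
KL = 0.693147 + 0.138889 - 0.5 = 0.3320

0.3320


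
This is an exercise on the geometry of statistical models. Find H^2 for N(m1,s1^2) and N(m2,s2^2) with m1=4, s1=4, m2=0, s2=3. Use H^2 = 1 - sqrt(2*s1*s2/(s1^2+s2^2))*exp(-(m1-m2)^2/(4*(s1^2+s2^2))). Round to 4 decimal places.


Squared Hellinger distance for Gaussians:
H^2 = 1 - sqrt(2*s1*s2/(s1^2+s2^2)) * exp(-(m1-m2)^2/(4*(s1^2+s2^2))).
s1^2 = 16, s2^2 = 9, s1^2+s2^2 = 25.
sqrt(2*4*3/(25)) = 0.979796.
(m1-m2)^2 = (4)^2 = 16.
exp(-16/(4*25)) = exp(-0.16) = 0.852144.
H^2 = 1 - 0.979796*0.852144 = 0.1651

0.1651


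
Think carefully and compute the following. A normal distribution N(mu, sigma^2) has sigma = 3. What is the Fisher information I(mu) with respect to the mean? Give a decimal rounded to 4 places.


The Fisher information for the mean of a normal distribution is I(mu) = 1/sigma^2.
sigma = 3, so sigma^2 = 9.
I(mu) = 1/9 = 0.1111

0.1111


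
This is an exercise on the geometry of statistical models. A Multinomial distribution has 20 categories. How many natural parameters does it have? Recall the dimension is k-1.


Exponential family dimension calculation:
For Multinomial with k=20 categories, dim = k-1 = 19.

19


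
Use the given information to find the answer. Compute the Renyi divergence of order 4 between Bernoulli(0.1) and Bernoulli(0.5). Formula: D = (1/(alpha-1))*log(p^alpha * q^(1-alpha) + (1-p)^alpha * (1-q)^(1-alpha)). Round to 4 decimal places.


Renyi divergence of order alpha between Bernoulli distributions:
D = (1/(alpha-1))*log(p^alpha * q^(1-alpha) + (1-p)^alpha * (1-q)^(1-alpha)).
alpha = 4, p = 0.1, q = 0.5.
p^alpha * q^(1-alpha) = 0.1^4 * 0.5^-3 = 0.0008.
(1-p)^alpha * (1-q)^(1-alpha) = 0.9^4 * 0.5^-3 = 5.2488.
sum = 0.0008 + 5.2488 = 5.2496.
D = (1/3)*log(5.2496) = 0.5527

0.5527


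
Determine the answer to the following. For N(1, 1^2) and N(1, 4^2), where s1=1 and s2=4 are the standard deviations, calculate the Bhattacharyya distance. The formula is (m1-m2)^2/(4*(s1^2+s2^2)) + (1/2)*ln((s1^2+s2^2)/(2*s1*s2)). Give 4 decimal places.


Bhattacharyya distance between two Gaussians:
DB = (m1-m2)^2/(4*(s1^2+s2^2)) + (1/2)*ln((s1^2+s2^2)/(2*s1*s2)).
(m1-m2)^2 = (0)^2 = 0.
s1^2+s2^2 = 1 + 16 = 17.
term1 = 0/68 = 0.0.
term2 = 0.5*ln(17/8.0) = 0.376886.
DB = 0.0 + 0.376886 = 0.3769

0.3769


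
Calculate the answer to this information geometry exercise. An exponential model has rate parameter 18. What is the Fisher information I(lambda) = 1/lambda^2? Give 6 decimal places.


Fisher information for exponential: I(lambda) = 1/lambda^2.
lambda = 18, lambda^2 = 324.
I = 1/324 = 0.003086

0.003086


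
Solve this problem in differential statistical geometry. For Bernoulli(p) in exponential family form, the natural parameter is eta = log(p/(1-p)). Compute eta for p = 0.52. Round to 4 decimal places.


Natural parameter for Bernoulli: eta = log(p/(1-p)).
p = 0.52, 1-p = 0.48.
p/(1-p) = 1.083333.
eta = log(1.083333) = 0.0800

0.0800


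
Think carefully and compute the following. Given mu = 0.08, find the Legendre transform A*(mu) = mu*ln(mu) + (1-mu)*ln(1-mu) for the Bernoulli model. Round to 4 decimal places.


Legendre transform for Bernoulli:
A*(mu) = mu*log(mu) + (1-mu)*log(1-mu).
mu = 0.08, 1-mu = 0.92.
mu*log(mu) = 0.08*log(0.08) = -0.202058.
(1-mu)*log(1-mu) = 0.92*log(0.92) = -0.076711.
A* = -0.202058 + -0.076711 = -0.2788

-0.2788


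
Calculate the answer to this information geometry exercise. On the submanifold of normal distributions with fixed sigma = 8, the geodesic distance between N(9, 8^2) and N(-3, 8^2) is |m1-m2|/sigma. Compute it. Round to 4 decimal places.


On the fixed-variance normal subfamily, geodesic distance = |m1-m2|/sigma.
|9 - -3| = 12.
sigma = 8.
d = 12/8 = 1.5000

1.5000


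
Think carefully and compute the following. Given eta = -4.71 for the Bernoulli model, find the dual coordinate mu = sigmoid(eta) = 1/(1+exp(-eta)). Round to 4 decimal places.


Dual coordinate (expectation parameter) for Bernoulli:
mu = 1/(1+exp(-eta)).
eta = -4.71.
exp(-eta) = exp(4.71) = 111.05216.
mu = 1/(1+111.05216) = 0.0089

0.0089


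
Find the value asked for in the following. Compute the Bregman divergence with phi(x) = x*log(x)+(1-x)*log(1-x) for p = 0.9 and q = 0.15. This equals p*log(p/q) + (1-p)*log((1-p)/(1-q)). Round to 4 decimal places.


Bregman divergence with negative entropy generator:
D = p*log(p/q) + (1-p)*log((1-p)/(1-q)).
p = 0.9, q = 0.15.
p*log(p/q) = 0.9*log(0.9/0.15) = 1.612584.
(1-p)*log((1-p)/(1-q)) = 0.1*log(0.1/0.85) = -0.214007.
D = 1.612584 + -0.214007 = 1.3986

1.3986


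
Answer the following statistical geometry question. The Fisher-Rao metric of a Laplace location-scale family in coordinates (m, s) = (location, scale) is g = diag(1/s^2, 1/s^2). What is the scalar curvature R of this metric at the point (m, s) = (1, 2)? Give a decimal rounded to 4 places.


The metric has the form g = (A dm^2 + B ds^2)/s^2 with A = 1, B = 1.
Substitute u = sqrt(A/B)*m: g = B*(du^2 + ds^2)/s^2, i.e. B times the
Poincare upper half-plane metric, which has constant Gaussian curvature -1.
Scaling a 2D metric by a constant c divides the Gaussian curvature by c,
so K = -1/B = -1/(1) = -1.0000 everywhere (the point (m, s) = (1, 2) is irrelevant:
the curvature is constant).
Scalar curvature in dimension 2: R = 2K = -2/(1) = -2.0000.

-2.0000


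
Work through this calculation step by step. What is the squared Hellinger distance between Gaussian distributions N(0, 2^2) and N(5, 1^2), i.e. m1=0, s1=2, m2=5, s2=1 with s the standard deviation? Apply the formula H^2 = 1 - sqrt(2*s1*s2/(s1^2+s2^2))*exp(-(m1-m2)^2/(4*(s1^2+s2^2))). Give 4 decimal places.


Squared Hellinger distance for Gaussians:
H^2 = 1 - sqrt(2*s1*s2/(s1^2+s2^2)) * exp(-(m1-m2)^2/(4*(s1^2+s2^2))).
s1^2 = 4, s2^2 = 1, s1^2+s2^2 = 5.
sqrt(2*2*1/(5)) = 0.894427.
(m1-m2)^2 = (-5)^2 = 25.
exp(-25/(4*5)) = exp(-1.25) = 0.286505.
H^2 = 1 - 0.894427*0.286505 = 0.7437

0.7437


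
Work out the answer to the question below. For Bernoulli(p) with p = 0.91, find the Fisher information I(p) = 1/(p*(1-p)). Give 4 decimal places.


For Bernoulli(p), Fisher information is I(p) = 1/(p*(1-p)).
p = 0.91, 1-p = 0.09.
p*(1-p) = 0.0819.
I(p) = 1/0.0819 = 12.2100

12.2100


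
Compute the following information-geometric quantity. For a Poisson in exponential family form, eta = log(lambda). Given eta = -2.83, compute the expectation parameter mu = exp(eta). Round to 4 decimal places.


Expectation parameter for Poisson exponential family:
mu = exp(eta).
eta = -2.83.
mu = exp(-2.83) = 0.0590

0.0590


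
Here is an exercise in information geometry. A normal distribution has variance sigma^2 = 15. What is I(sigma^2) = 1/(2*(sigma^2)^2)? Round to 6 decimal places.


Fisher information for variance: I(sigma^2) = 1/(2*sigma^4).
sigma^2 = 15, so sigma^4 = 225.
I = 1/(2*225) = 1/450 = 0.002222

0.002222


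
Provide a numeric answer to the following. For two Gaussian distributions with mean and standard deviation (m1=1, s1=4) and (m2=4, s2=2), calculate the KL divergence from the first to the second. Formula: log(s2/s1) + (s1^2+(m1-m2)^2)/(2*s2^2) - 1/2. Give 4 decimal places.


KL divergence between normal distributions:
KL = log(s2/s1) + (s1^2 + (m1-m2)^2)/(2*s2^2) - 1/2.
log(2/4) = -0.693147.
(4^2 + (1-4)^2)/(2*2^2) = (16 + 9)/8 = 3.125.
KL = -0.693147 + 3.125 - 0.5 = 1.9319

1.9319


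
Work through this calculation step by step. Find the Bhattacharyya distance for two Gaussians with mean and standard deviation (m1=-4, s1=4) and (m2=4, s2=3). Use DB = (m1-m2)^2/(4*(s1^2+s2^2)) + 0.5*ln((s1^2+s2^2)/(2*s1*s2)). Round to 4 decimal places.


Bhattacharyya distance between two Gaussians:
DB = (m1-m2)^2/(4*(s1^2+s2^2)) + (1/2)*ln((s1^2+s2^2)/(2*s1*s2)).
(m1-m2)^2 = (-8)^2 = 64.
s1^2+s2^2 = 16 + 9 = 25.
term1 = 64/100 = 0.64.
term2 = 0.5*ln(25/24.0) = 0.020411.
DB = 0.64 + 0.020411 = 0.6604

0.6604


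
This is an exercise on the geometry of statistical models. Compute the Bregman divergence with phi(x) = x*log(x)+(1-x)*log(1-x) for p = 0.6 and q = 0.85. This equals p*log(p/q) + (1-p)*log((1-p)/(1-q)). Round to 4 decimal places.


Bregman divergence with negative entropy generator:
D = p*log(p/q) + (1-p)*log((1-p)/(1-q)).
p = 0.6, q = 0.85.
p*log(p/q) = 0.6*log(0.6/0.85) = -0.208984.
(1-p)*log((1-p)/(1-q)) = 0.4*log(0.4/0.15) = 0.392332.
D = -0.208984 + 0.392332 = 0.1833

0.1833


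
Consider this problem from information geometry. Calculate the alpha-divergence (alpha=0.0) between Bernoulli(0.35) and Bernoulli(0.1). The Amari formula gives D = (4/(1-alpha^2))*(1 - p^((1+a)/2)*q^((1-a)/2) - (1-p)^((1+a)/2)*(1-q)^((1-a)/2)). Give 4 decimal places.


Amari alpha-divergence:
D = (4/(1-alpha^2))*(1 - p^((1+a)/2)*q^((1-a)/2) - (1-p)^((1+a)/2)*(1-q)^((1-a)/2)).
alpha = 0.0, p = 0.35, q = 0.1.
e1 = (1+alpha)/2 = 0.5, e2 = (1-alpha)/2 = 0.5.
t1 = p^e1 * q^e2 = 0.35^0.5 * 0.1^0.5 = 0.187083.
t2 = (1-p)^e1 * (1-q)^e2 = 0.65^0.5 * 0.9^0.5 = 0.764853.
4/(1-alpha^2) = 4.0.
D = 4.0*(1 - 0.187083 - 0.764853) = 0.1923

0.1923


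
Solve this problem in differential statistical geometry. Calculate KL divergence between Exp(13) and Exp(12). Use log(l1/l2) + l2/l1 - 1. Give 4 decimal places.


KL divergence for exponential family:
KL = log(l1/l2) + l2/l1 - 1.
log(13/12) = 0.080043.
12/13 = 0.923077.
KL = 0.080043 + 0.923077 - 1 = 0.0031

0.0031


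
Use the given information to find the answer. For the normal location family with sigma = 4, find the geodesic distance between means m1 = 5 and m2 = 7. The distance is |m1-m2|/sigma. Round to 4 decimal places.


On the fixed-variance normal subfamily, geodesic distance = |m1-m2|/sigma.
|5 - 7| = 2.
sigma = 4.
d = 2/4 = 0.5000

0.5000


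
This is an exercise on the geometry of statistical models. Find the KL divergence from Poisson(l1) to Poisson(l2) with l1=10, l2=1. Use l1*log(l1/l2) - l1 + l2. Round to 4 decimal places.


KL divergence for Poisson:
KL = l1*log(l1/l2) - l1 + l2.
l1 = 10, l2 = 1.
log(10/1) = 2.302585.
l1*log(l1/l2) = 10 * 2.302585 = 23.025851.
KL = 23.025851 - 10 + 1 = 14.0259

14.0259


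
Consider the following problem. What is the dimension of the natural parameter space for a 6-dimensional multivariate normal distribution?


Exponential family dimension calculation:
For 6-dim MVN: mean has 6 params, covariance has 6*7/2 = 21 unique entries.
Total dim = 6 + 21 = 27.

27


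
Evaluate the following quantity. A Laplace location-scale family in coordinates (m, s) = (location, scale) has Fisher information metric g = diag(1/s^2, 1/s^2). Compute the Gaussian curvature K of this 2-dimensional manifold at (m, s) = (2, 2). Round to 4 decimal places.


The metric has the form g = (A dm^2 + B ds^2)/s^2 with A = 1, B = 1.
Substitute u = sqrt(A/B)*m: g = B*(du^2 + ds^2)/s^2, i.e. B times the
Poincare upper half-plane metric, which has constant Gaussian curvature -1.
Scaling a 2D metric by a constant c divides the Gaussian curvature by c,
so K = -1/B = -1/(1) = -1.0000 everywhere (the point (m, s) = (2, 2) is irrelevant:
the curvature is constant).
The requested Gaussian curvature is K = -1.0000.

-1.0000


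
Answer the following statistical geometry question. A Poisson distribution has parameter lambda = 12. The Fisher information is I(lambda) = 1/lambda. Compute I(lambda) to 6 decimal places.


Fisher information for Poisson: I(lambda) = 1/lambda.
lambda = 12.
I(lambda) = 1/12 = 0.083333

0.083333


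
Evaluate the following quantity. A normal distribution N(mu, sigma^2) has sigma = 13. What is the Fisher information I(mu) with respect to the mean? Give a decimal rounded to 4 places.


The Fisher information for the mean of a normal distribution is I(mu) = 1/sigma^2.
sigma = 13, so sigma^2 = 169.
I(mu) = 1/169 = 0.0059

0.0059


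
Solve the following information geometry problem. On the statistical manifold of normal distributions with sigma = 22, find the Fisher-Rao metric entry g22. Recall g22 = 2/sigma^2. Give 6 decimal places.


For the 2-parameter normal family, the Fisher metric has:
  g11 = 1/sigma^2, g22 = 2/sigma^2.
sigma = 22, sigma^2 = 484.
g22 = 0.004132

0.004132


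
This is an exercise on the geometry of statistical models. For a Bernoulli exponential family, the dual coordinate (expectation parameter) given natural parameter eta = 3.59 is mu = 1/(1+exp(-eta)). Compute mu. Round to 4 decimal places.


Dual coordinate (expectation parameter) for Bernoulli:
mu = 1/(1+exp(-eta)).
eta = 3.59.
exp(-eta) = exp(-3.59) = 0.027598.
mu = 1/(1+0.027598) = 0.9731

0.9731


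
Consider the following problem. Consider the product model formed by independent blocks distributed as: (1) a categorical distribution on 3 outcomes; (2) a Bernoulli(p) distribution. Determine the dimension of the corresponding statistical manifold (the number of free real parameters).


The dimension of a statistical manifold equals the number of free
(independent) real parameters of the model. For a product of independent
blocks the parameter counts add.
- categorical on 3 outcomes (probabilities sum to 1): 3-1 = 2.
- Bernoulli (p): 1.
Total = 2 + 1 = 3.
Dimension = 3

3


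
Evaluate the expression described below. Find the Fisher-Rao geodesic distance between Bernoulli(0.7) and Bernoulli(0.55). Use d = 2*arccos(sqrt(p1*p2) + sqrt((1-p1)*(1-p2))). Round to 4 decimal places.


Geodesic distance on Bernoulli manifold:
d(p1,p2) = 2*arccos(sqrt(p1*p2) + sqrt((1-p1)*(1-p2))).
sqrt(p1*p2) = sqrt(0.7*0.55) = 0.620484.
sqrt((1-p1)*(1-p2)) = sqrt(0.3*0.45) = 0.367423.
arg = 0.620484 + 0.367423 = 0.987907.
d = 2*arccos(0.987907) = 0.3113

0.3113


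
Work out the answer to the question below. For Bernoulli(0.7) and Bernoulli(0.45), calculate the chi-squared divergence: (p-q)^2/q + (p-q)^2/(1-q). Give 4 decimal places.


Chi-squared divergence between Bernoulli distributions:
chi^2 = (p-q)^2/q + (p-q)^2/(1-q).
p = 0.7, q = 0.45, p-q = 0.25.
(p-q)^2 = 0.0625.
term1 = 0.0625/0.45 = 0.138889.
term2 = 0.0625/0.55 = 0.113636.
chi^2 = 0.138889 + 0.113636 = 0.2525

0.2525


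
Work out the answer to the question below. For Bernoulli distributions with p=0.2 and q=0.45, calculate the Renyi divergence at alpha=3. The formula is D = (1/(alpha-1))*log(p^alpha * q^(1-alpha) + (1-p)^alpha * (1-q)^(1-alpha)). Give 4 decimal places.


Renyi divergence of order alpha between Bernoulli distributions:
D = (1/(alpha-1))*log(p^alpha * q^(1-alpha) + (1-p)^alpha * (1-q)^(1-alpha)).
alpha = 3, p = 0.2, q = 0.45.
p^alpha * q^(1-alpha) = 0.2^3 * 0.45^-2 = 0.039506.
(1-p)^alpha * (1-q)^(1-alpha) = 0.8^3 * 0.55^-2 = 1.692562.
sum = 0.039506 + 1.692562 = 1.732068.
D = (1/2)*log(1.732068) = 0.2747

0.2747


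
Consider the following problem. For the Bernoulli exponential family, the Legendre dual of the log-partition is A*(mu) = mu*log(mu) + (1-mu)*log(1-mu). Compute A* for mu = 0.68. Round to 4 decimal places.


Legendre transform for Bernoulli:
A*(mu) = mu*log(mu) + (1-mu)*log(1-mu).
mu = 0.68, 1-mu = 0.32.
mu*log(mu) = 0.68*log(0.68) = -0.26225.
(1-mu)*log(1-mu) = 0.32*log(0.32) = -0.364619.
A* = -0.26225 + -0.364619 = -0.6269

-0.6269


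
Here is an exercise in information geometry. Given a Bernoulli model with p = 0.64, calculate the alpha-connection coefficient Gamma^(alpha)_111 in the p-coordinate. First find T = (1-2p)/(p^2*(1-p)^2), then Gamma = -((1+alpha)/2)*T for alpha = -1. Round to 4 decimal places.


Skewness (Amari-Chentsov) tensor: T = (1-2p)/(p^2*(1-p)^2).
p = 0.64, 1-2p = -0.28, p^2 = 0.4096, (1-p)^2 = 0.1296.
T = -0.28/(0.4096 * 0.1296) = -5.274643.
In the p-coordinate, Gamma^(alpha) = Gamma^(0) - (alpha/2)*T with Gamma^(0) = (1/2)*g'(p) = -T/2,
so Gamma^(alpha) = -((1+alpha)/2)*T.
alpha = -1, -(1+alpha)/2 = 0.0.
Gamma = 0.0 * -5.274643 = 0.0000

0.0000


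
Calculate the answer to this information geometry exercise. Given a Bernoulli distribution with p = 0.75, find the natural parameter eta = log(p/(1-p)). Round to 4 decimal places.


Natural parameter for Bernoulli: eta = log(p/(1-p)).
p = 0.75, 1-p = 0.25.
p/(1-p) = 3.0.
eta = log(3.0) = 1.0986

1.0986


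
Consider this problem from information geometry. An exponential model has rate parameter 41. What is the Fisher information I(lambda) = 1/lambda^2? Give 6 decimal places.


Fisher information for exponential: I(lambda) = 1/lambda^2.
lambda = 41, lambda^2 = 1681.
I = 1/1681 = 0.000595

0.000595


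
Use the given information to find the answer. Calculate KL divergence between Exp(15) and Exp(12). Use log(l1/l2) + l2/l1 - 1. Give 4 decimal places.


KL divergence for exponential family:
KL = log(l1/l2) + l2/l1 - 1.
log(15/12) = 0.223144.
12/15 = 0.8.
KL = 0.223144 + 0.8 - 1 = 0.0231

0.0231


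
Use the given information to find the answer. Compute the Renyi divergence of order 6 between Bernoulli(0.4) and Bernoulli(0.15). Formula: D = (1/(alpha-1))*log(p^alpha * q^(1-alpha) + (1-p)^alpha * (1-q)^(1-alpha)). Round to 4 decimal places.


Renyi divergence of order alpha between Bernoulli distributions:
D = (1/(alpha-1))*log(p^alpha * q^(1-alpha) + (1-p)^alpha * (1-q)^(1-alpha)).
alpha = 6, p = 0.4, q = 0.15.
p^alpha * q^(1-alpha) = 0.4^6 * 0.15^-5 = 53.939095.
(1-p)^alpha * (1-q)^(1-alpha) = 0.6^6 * 0.85^-5 = 0.105151.
sum = 53.939095 + 0.105151 = 54.044246.
D = (1/5)*log(54.044246) = 0.7980

0.7980


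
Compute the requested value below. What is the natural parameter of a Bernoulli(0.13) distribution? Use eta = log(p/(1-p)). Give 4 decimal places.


Natural parameter for Bernoulli: eta = log(p/(1-p)).
p = 0.13, 1-p = 0.87.
p/(1-p) = 0.149425.
eta = log(0.149425) = -1.9010

-1.9010


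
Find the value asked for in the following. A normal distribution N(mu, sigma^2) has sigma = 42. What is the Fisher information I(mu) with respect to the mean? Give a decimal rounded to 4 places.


The Fisher information for the mean of a normal distribution is I(mu) = 1/sigma^2.
sigma = 42, so sigma^2 = 1764.
I(mu) = 1/1764 = 0.0006

0.0006


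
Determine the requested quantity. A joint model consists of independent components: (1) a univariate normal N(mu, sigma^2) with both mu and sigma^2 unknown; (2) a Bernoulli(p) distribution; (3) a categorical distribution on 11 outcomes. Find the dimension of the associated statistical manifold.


The dimension of a statistical manifold equals the number of free
(independent) real parameters of the model. For a product of independent
blocks the parameter counts add.
- normal (mu, sigma^2): 2.
- Bernoulli (p): 1.
- categorical on 11 outcomes (probabilities sum to 1): 11-1 = 10.
Total = 2 + 1 + 10 = 13.
Dimension = 13

13


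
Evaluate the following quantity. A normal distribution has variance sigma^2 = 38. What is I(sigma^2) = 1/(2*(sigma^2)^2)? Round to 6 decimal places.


Fisher information for variance: I(sigma^2) = 1/(2*sigma^4).
sigma^2 = 38, so sigma^4 = 1444.
I = 1/(2*1444) = 1/2888 = 0.000346

0.000346


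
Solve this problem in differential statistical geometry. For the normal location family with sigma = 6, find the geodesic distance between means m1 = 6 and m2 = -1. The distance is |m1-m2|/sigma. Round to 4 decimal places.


On the fixed-variance normal subfamily, geodesic distance = |m1-m2|/sigma.
|6 - -1| = 7.
sigma = 6.
d = 7/6 = 1.1667

1.1667


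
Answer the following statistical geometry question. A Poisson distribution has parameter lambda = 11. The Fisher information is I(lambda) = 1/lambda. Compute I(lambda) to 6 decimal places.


Fisher information for Poisson: I(lambda) = 1/lambda.
lambda = 11.
I(lambda) = 1/11 = 0.090909

0.090909


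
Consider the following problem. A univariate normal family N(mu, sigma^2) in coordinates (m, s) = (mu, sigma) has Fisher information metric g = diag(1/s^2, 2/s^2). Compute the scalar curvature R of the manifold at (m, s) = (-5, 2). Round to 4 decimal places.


The metric has the form g = (A dm^2 + B ds^2)/s^2 with A = 1, B = 2.
Substitute u = sqrt(A/B)*m: g = B*(du^2 + ds^2)/s^2, i.e. B times the
Poincare upper half-plane metric, which has constant Gaussian curvature -1.
Scaling a 2D metric by a constant c divides the Gaussian curvature by c,
so K = -1/B = -1/(2) = -0.5000 everywhere (the point (m, s) = (-5, 2) is irrelevant:
the curvature is constant).
Scalar curvature in dimension 2: R = 2K = -2/(2) = -1.0000.

-1.0000
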